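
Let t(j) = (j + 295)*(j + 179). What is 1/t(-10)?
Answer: 1/48165 ≈ 2.0762e-5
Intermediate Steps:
t(j) = (179 + j)*(295 + j) (t(j) = (295 + j)*(179 + j) = (179 + j)*(295 + j))
1/t(-10) = 1/(52805 + (-10)**2 + 474*(-10)) = 1/(52805 + 100 - 4740) = 1/48165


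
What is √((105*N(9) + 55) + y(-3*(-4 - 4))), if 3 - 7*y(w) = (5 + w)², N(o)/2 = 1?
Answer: 3*√791/7 ≈ 12.053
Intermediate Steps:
N(o) = 2 (N(o) = 2*1 = 2)
y(w) = 3/7 - (5 + w)²/7
√((105*N(9) + 55) + y(-3*(-4 - 4))) = √((105*2 + 55) + (3/7 - (5 - 3*(-4 - 4))²/7)) = √((210 + 55) + (3/7 - (5 - 3*(-8))²/7)) = √(265 + (3/7 - (5 + 24)²/7)) = √(265 + (3/7 - ⅐*29²)) = √(265 + (3/7 - ⅐*841)) = √(265 + (3/7 - 841/7)) = √(265 - 838/7) = √(1017/7) = 3*√791/7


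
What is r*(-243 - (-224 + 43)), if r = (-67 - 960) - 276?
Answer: 80786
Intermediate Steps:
r = -1303 (r = -1027 - 276 = -1303)
r*(-243 - (-224 + 43)) = -1303*(-243 - (-224 + 43)) = -1303*(-243 - 1*(-181)) = -1303*(-243 + 181) = -1303*(-62) = 80786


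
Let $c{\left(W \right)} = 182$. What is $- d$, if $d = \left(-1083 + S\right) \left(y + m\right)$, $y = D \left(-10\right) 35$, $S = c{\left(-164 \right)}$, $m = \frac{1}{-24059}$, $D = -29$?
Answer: $\frac{220023162949}{24059} \approx 9.1452 \cdot 10^{6}$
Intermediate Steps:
$m = - \frac{1}{24059} \approx -4.1564 \cdot 10^{-5}$
$S = 182$
$y = 10150$ ($y = \left(-29\right) \left(-10\right) 35 = 290 \cdot 35 = 10150$)
$d = - \frac{220023162949}{24059}$ ($d = \left(-1083 + 182\right) \left(10150 - \frac{1}{24059}\right) = \left(-901\right) \frac{244198849}{24059} = - \frac{220023162949}{24059} \approx -9.1452 \cdot 10^{6}$)
$- d = \left(-1\right) \left(- \frac{220023162949}{24059}\right) = \frac{220023162949}{24059}$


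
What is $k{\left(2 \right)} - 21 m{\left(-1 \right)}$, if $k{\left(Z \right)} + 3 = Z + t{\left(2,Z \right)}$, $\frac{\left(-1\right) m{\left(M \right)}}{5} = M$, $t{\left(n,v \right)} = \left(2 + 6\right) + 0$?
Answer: $-98$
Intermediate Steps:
$t{\left(n,v \right)} = 8$ ($t{\left(n,v \right)} = 8 + 0 = 8$)
$m{\left(M \right)} = - 5 M$
$k{\left(Z \right)} = 5 + Z$ ($k{\left(Z \right)} = -3 + \left(Z + 8\right) = -3 + \left(8 + Z\right) = 5 + Z$)
$k{\left(2 \right)} - 21 m{\left(-1 \right)} = \left(5 + 2\right) - 21 \left(\left(-5\right) \left(-1\right)\right) = 7 - 105 = -98$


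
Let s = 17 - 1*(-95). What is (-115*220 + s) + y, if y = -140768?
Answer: -165956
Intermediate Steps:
s = 112 (s = 17 + 95 = 112)
(-115*220 + s) + y = (-115*220 + 112) - 140768 = (-25300 + 112) - 140768 = -25188 - 140768 = -165956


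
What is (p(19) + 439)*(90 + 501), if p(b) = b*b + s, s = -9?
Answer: 467481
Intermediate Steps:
p(b) = -9 + b**2 (p(b) = b*b - 9 = b**2 - 9 = -9 + b**2)
(p(19) + 439)*(90 + 501) = ((-9 + 19**2) + 439)*(90 + 501) = ((-9 + 361) + 439)*591 = (352 + 439)*591 = 791*591 = 467481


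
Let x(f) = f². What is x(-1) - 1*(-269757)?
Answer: 269758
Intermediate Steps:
x(-1) - 1*(-269757) = (-1)² - 1*(-269757) = 1 + 269757 = 269758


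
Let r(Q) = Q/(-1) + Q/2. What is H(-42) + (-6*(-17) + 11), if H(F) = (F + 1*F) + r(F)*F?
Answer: -853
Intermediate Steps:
r(Q) = -Q/2 (r(Q) = Q*(-1) + Q*(½) = -Q + Q/2 = -Q/2)
H(F) = 2*F - F²/2 (H(F) = (F + 1*F) + (-F/2)*F = (F + F) - F²/2 = 2*F - F²/2)
H(-42) + (-6*(-17) + 11) = (½)*(-42)*(4 - 1*(-42)) + (-6*(-17) + 11) = (½)*(-42)*(4 + 42) + (102 + 11) = (½)*(-42)*46 + 113 = -966 + 113 = -853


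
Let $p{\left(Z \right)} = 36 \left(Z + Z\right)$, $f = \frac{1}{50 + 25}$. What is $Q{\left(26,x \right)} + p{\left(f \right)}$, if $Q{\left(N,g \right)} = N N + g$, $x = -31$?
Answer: $\frac{16149}{25} \approx 645.96$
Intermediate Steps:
$Q{\left(N,g \right)} = g + N^{2}$ ($Q{\left(N,g \right)} = N^{2} + g = g + N^{2}$)
$f = \frac{1}{75} \approx 0.013333$
$p{\left(Z \right)} = 72 Z$ ($p{\left(Z \right)} = 36 \cdot 2 Z = 72 Z$)
$Q{\left(26,x \right)} + p{\left(f \right)} = \left(-31 + 26^{2}\right) + 72 \cdot \frac{1}{75} = \left(-31 + 676\right) + \frac{24}{25} = 645 + \frac{24}{25} = \frac{16149}{25}$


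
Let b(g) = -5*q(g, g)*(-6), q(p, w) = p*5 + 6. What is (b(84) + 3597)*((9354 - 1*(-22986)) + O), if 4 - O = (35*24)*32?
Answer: 89483928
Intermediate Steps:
q(p, w) = 6 + 5*p (q(p, w) = 5*p + 6 = 6 + 5*p)
b(g) = 180 + 150*g (b(g) = -5*(6 + 5*g)*(-6) = (-30 - 25*g)*(-6) = 180 + 150*g)
O = -26876 (O = 4 - 35*24*32 = 4 - 840*32 = 4 - 1*26880 = 4 - 26880 = -26876)
(b(84) + 3597)*((9354 - 1*(-22986)) + O) = ((180 + 150*84) + 3597)*((9354 - 1*(-22986)) - 26876) = ((180 + 12600) + 3597)*((9354 + 22986) - 26876) = (12780 + 3597)*(32340 - 26876) = 16377*5464 = 89483928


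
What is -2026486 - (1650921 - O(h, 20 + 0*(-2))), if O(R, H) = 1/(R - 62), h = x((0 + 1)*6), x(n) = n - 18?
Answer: -272128119/74 ≈ -3.6774e+6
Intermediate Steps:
x(n) = -18 + n
h = -12 (h = -18 + (0 + 1)*6 = -18 + 1*6 = -18 + 6 = -12)
O(R, H) = 1/(-62 + R)
-2026486 - (1650921 - O(h, 20 + 0*(-2))) = -2026486 - (1650921 - 1/(-62 - 12)) = -2026486 - (1650921 - 1/(-74)) = -2026486 - (1650921 - 1*(-1/74)) = -2026486 - (1650921 + 1/74) = -2026486 - 1*122168155/74 = -2026486 - 122168155/74 = -272128119/74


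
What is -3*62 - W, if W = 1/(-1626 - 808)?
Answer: -452723/2434 ≈ -186.00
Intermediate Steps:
W = -1/2434 (W = 1/(-2434) = -1/2434 ≈ -0.00041085)
-3*62 - W = -3*62 - 1*(-1/2434) = -186 + 1/2434 = -452723/2434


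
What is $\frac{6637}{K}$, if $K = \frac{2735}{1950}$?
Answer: $\frac{2588430}{547} \approx 4732.0$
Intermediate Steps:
$K = \frac{547}{390}$ ($K = 2735 \cdot \frac{1}{1950} = \frac{547}{390} \approx 1.4026$)
$\frac{6637}{K} = \frac{6637}{\frac{547}{390}} = 6637 \cdot \frac{390}{547} = \frac{2588430}{547}$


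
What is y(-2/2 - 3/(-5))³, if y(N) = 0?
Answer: 0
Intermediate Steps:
y(-2/2 - 3/(-5))³ = 0³ = 0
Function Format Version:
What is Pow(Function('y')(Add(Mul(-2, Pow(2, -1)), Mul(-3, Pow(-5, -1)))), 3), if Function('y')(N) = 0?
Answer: 0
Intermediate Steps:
Pow(Function('y')(Add(Mul(-2, Pow(2, -1)), Mul(-3, Pow(-5, -1)))), 3) = Pow(0, 3) = 0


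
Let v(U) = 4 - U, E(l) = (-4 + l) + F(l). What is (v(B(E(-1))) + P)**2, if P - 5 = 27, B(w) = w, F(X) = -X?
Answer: 1600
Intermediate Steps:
E(l) = -4 (E(l) = (-4 + l) - l = -4)
P = 32 (P = 5 + 27 = 32)
(v(B(E(-1))) + P)**2 = ((4 - 1*(-4)) + 32)**2 = ((4 + 4) + 32)**2 = (8 + 32)**2 = 40**2 = 1600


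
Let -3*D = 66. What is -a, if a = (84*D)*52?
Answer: 96096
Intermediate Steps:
D = -22 (D = -⅓*66 = -22)
a = -96096 (a = (84*(-22))*52 = -1848*52 = -96096)
-a = -1*(-96096) = 96096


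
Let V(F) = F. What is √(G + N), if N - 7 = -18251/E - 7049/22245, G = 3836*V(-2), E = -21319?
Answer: I*√1723773048292106118705/474241155 ≈ 87.547*I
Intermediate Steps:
G = -7672 (G = 3836*(-2) = -7672)
N = 3575403949/474241155 (N = 7 + (-18251/(-21319) - 7049/22245) = 7 + (-18251*(-1/21319) - 7049*1/22245) = 7 + (18251/21319 - 7049/22245) = 7 + 255715864/474241155 = 3575403949/474241155 ≈ 7.5392)
√(G + N) = √(-7672 + 3575403949/474241155) = √(-3634802737211/474241155) = I*√1723773048292106118705/474241155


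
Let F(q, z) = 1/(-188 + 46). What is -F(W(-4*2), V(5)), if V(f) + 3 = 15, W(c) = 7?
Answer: 1/142 ≈ 0.0070423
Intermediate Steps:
V(f) = 12 (V(f) = -3 + 15 = 12)
F(q, z) = -1/142 (F(q, z) = 1/(-142) = -1/142)
-F(W(-4*2), V(5)) = -1*(-1/142) = 1/142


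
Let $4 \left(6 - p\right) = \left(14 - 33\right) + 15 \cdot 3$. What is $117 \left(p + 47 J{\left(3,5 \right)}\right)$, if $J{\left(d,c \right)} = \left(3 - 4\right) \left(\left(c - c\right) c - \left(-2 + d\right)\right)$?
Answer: $\frac{10881}{2} \approx 5440.5$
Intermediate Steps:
$p = - \frac{1}{2}$ ($p = 6 - \frac{\left(14 - 33\right) + 15 \cdot 3}{4} = 6 - \frac{-19 + 45}{4} = 6 - \frac{13}{2} = - \frac{1}{2} \approx -0.5$)
$J{\left(d,c \right)} = -2 + d$ ($J{\left(d,c \right)} = - (0 c - \left(-2 + d\right)) = - (0 - \left(-2 + d\right)) = - (2 - d) = -2 + d$)
$117 \left(p + 47 J{\left(3,5 \right)}\right) = 117 \left(- \frac{1}{2} + 47 \left(-2 + 3\right)\right) = 117 \left(- \frac{1}{2} + 47 \cdot 1\right) = 117 \left(- \frac{1}{2} + 47\right) = 117 \cdot \frac{93}{2} = \frac{10881}{2}$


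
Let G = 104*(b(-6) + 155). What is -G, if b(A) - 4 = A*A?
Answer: -20280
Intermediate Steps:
b(A) = 4 + A**2 (b(A) = 4 + A*A = 4 + A**2)
G = 20280 (G = 104*((4 + (-6)**2) + 155) = 104*((4 + 36) + 155) = 104*(40 + 155) = 104*195 = 20280)
-G = -1*20280 = -20280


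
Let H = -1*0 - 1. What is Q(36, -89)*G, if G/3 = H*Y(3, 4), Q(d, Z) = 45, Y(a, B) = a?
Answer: -405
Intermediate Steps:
H = -1 (H = 0 - 1 = -1)
G = -9 (G = 3*(-1*3) = 3*(-3) = -9)
Q(36, -89)*G = 45*(-9) = -405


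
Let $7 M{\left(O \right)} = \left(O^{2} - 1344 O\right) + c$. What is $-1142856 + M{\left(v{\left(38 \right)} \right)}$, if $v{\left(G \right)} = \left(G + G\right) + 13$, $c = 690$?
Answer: $- \frac{8110997}{7} \approx -1.1587 \cdot 10^{6}$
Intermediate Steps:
$v{\left(G \right)} = 13 + 2 G$ ($v{\left(G \right)} = 2 G + 13 = 13 + 2 G$)
$M{\left(O \right)} = \frac{690}{7} - 192 O + \frac{O^{2}}{7}$ ($M{\left(O \right)} = \frac{\left(O^{2} - 1344 O\right) + 690}{7} = \frac{690 + O^{2} - 1344 O}{7} = \frac{690}{7} - 192 O + \frac{O^{2}}{7}$)
$-1142856 + M{\left(v{\left(38 \right)} \right)} = -1142856 + \left(\frac{690}{7} - 192 \left(13 + 2 \cdot 38\right) + \frac{\left(13 + 2 \cdot 38\right)^{2}}{7}\right) = -1142856 + \left(\frac{690}{7} - 192 \left(13 + 76\right) + \frac{\left(13 + 76\right)^{2}}{7}\right) = -1142856 + \left(\frac{690}{7} - 17088 + \frac{89^{2}}{7}\right) = -1142856 + \left(\frac{690}{7} - 17088 + \frac{1}{7} \cdot 7921\right) = -1142856 + \left(\frac{690}{7} - 17088 + \frac{7921}{7}\right) = -1142856 - \frac{111005}{7} = - \frac{8110997}{7}$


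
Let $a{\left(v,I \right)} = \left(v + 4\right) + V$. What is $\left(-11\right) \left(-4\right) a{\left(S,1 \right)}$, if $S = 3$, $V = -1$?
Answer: $264$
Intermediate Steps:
$a{\left(v,I \right)} = 3 + v$ ($a{\left(v,I \right)} = \left(v + 4\right) - 1 = \left(4 + v\right) - 1 = 3 + v$)
$\left(-11\right) \left(-4\right) a{\left(S,1 \right)} = \left(-11\right) \left(-4\right) \left(3 + 3\right) = 44 \cdot 6 = 264$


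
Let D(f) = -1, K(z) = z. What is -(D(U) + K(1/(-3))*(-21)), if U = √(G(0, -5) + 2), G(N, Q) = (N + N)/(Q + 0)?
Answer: -6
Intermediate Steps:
G(N, Q) = 2*N/Q (G(N, Q) = (2*N)/Q = 2*N/Q)
U = √2 (U = √(2*0/(-5) + 2) = √(2*0*(-⅕) + 2) = √(0 + 2) = √2 ≈ 1.4142)
-(D(U) + K(1/(-3))*(-21)) = -(-1 - 21/(-3)) = -(-1 - ⅓*(-21)) = -(-1 + 7) = -1*6 = -6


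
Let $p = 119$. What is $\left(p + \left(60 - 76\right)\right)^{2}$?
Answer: $10609$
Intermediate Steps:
$\left(p + \left(60 - 76\right)\right)^{2} = \left(119 + \left(60 - 76\right)\right)^{2} = \left(119 - 16\right)^{2} = 103^{2} = 10609$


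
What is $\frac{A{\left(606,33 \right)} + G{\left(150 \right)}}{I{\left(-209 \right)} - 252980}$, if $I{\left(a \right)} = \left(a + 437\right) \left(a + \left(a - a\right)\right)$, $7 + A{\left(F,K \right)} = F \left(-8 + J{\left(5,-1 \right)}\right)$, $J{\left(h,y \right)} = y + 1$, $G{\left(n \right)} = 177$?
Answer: $\frac{2339}{150316} \approx 0.015561$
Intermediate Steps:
$J{\left(h,y \right)} = 1 + y$
$A{\left(F,K \right)} = -7 - 8 F$ ($A{\left(F,K \right)} = -7 + F \left(-8 + \left(1 - 1\right)\right) = -7 + F \left(-8 + 0\right) = -7 + F \left(-8\right) = -7 - 8 F$)
$I{\left(a \right)} = a \left(437 + a\right)$ ($I{\left(a \right)} = \left(437 + a\right) \left(a + 0\right) = \left(437 + a\right) a = a \left(437 + a\right)$)
$\frac{A{\left(606,33 \right)} + G{\left(150 \right)}}{I{\left(-209 \right)} - 252980} = \frac{\left(-7 - 4848\right) + 177}{- 209 \left(437 - 209\right) - 252980} = \frac{\left(-7 - 4848\right) + 177}{\left(-209\right) 228 - 252980} = \frac{-4855 + 177}{-47652 - 252980} = - \frac{4678}{-300632} = \left(-4678\right) \left(- \frac{1}{300632}\right) = \frac{2339}{150316}$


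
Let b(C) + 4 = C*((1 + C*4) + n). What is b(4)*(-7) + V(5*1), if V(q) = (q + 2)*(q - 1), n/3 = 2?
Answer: -588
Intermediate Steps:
n = 6 (n = 3*2 = 6)
V(q) = (-1 + q)*(2 + q) (V(q) = (2 + q)*(-1 + q) = (-1 + q)*(2 + q))
b(C) = -4 + C*(7 + 4*C) (b(C) = -4 + C*((1 + C*4) + 6) = -4 + C*((1 + 4*C) + 6) = -4 + C*(7 + 4*C))
b(4)*(-7) + V(5*1) = (-4 + 4*4**2 + 7*4)*(-7) + (-2 + 5*1 + (5*1)**2) = (-4 + 4*16 + 28)*(-7) + (-2 + 5 + 5**2) = (-4 + 64 + 28)*(-7) + (-2 + 5 + 25) = 88*(-7) + 28 = -616 + 28 = -588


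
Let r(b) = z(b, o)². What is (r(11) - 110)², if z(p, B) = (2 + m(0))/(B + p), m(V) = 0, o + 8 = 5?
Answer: 3094081/256 ≈ 12086.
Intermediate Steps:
o = -3 (o = -8 + 5 = -3)
z(p, B) = 2/(B + p) (z(p, B) = (2 + 0)/(B + p) = 2/(B + p))
r(b) = 4/(-3 + b)² (r(b) = (2/(-3 + b))² = 4/(-3 + b)²)
(r(11) - 110)² = (4/(-3 + 11)² - 110)² = (4/8² - 110)² = (4*(1/64) - 110)² = (1/16 - 110)² = (-1759/16)² = 3094081/256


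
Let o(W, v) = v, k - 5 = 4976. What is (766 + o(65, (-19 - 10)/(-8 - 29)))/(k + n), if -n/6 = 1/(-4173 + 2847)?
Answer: 2089997/13576558 ≈ 0.15394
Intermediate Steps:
k = 4981 (k = 5 + 4976 = 4981)
n = 1/221 (n = -6/(-4173 + 2847) = -6/(-1326) = -6*(-1/1326) = 1/221 ≈ 0.0045249)
(766 + o(65, (-19 - 10)/(-8 - 29)))/(k + n) = (766 + (-19 - 10)/(-8 - 29))/(4981 + 1/221) = (766 - 29/(-37))/(1100802/221) = (766 - 29*(-1/37))*(221/1100802) = (766 + 29/37)*(221/1100802) = (28371/37)*(221/1100802) = 2089997/13576558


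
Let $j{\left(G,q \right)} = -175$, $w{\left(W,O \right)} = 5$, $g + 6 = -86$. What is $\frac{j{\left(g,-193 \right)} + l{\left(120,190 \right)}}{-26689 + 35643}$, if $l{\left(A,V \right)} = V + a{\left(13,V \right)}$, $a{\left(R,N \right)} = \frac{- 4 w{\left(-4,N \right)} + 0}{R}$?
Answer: $\frac{175}{116402} \approx 0.0015034$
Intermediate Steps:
$g = -92$ ($g = -6 - 86 = -92$)
$a{\left(R,N \right)} = - \frac{20}{R}$ ($a{\left(R,N \right)} = \frac{\left(-4\right) 5 + 0}{R} = \frac{-20 + 0}{R} = - \frac{20}{R}$)
$l{\left(A,V \right)} = - \frac{20}{13} + V$ ($l{\left(A,V \right)} = V - \frac{20}{13} = - \frac{20}{13} + V$)
$\frac{j{\left(g,-193 \right)} + l{\left(120,190 \right)}}{-26689 + 35643} = \frac{-175 + \left(- \frac{20}{13} + 190\right)}{-26689 + 35643} = \frac{-175 + \frac{2450}{13}}{8954} = \frac{175}{13} \cdot \frac{1}{8954} = \frac{175}{116402}$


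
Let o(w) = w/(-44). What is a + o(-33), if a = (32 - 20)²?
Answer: 579/4 ≈ 144.75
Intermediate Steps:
o(w) = -w/44 (o(w) = w*(-1/44) = -w/44)
a = 144 (a = 12² = 144)
a + o(-33) = 144 - 1/44*(-33) = 144 + ¾ = 579/4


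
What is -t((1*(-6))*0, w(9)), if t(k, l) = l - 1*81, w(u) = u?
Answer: 72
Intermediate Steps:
t(k, l) = -81 + l (t(k, l) = l - 81 = -81 + l)
-t((1*(-6))*0, w(9)) = -(-81 + 9) = -1*(-72) = 72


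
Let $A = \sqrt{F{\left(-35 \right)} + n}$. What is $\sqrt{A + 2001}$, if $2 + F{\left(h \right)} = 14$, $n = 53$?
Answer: $\sqrt{2001 + \sqrt{65}} \approx 44.823$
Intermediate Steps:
$F{\left(h \right)} = 12$ ($F{\left(h \right)} = -2 + 14 = 12$)
$A = \sqrt{65}$ ($A = \sqrt{12 + 53} = \sqrt{65} \approx 8.0623$)
$\sqrt{A + 2001} = \sqrt{\sqrt{65} + 2001} = \sqrt{2001 + \sqrt{65}}$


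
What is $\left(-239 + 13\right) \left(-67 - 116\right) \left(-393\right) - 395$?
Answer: $-16254089$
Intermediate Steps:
$\left(-239 + 13\right) \left(-67 - 116\right) \left(-393\right) - 395 = \left(-226\right) \left(-183\right) \left(-393\right) - 395 = 41358 \left(-393\right) - 395 = -16253694 - 395 = -16254089$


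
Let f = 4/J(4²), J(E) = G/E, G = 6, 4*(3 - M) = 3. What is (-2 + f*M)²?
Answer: 484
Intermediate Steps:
M = 9/4 (M = 3 - ¼*3 = 3 - ¾ = 9/4 ≈ 2.2500)
J(E) = 6/E
f = 32/3 (f = 4/((6/(4²))) = 4/((6/16)) = 4/((6*(1/16))) = 4/(3/8) = 4*(8/3) = 32/3 ≈ 10.667)
(-2 + f*M)² = (-2 + (32/3)*(9/4))² = (-2 + 24)² = 22² = 484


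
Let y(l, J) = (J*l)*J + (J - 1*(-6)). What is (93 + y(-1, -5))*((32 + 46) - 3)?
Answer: 5175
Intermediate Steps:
y(l, J) = 6 + J + l*J**2 (y(l, J) = l*J**2 + (J + 6) = l*J**2 + (6 + J) = 6 + J + l*J**2)
(93 + y(-1, -5))*((32 + 46) - 3) = (93 + (6 - 5 - 1*(-5)**2))*((32 + 46) - 3) = (93 + (6 - 5 - 1*25))*(78 - 3) = (93 + (6 - 5 - 25))*75 = (93 - 24)*75 = 69*75 = 5175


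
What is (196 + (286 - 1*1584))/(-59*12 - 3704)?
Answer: 551/2206 ≈ 0.24977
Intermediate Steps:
(196 + (286 - 1*1584))/(-59*12 - 3704) = (196 + (286 - 1584))/(-708 - 3704) = (196 - 1298)/(-4412) = -1102*(-1/4412) = 551/2206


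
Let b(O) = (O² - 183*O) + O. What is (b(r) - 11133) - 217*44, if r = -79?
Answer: -62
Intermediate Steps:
b(O) = O² - 182*O
(b(r) - 11133) - 217*44 = (-79*(-182 - 79) - 11133) - 217*44 = (-79*(-261) - 11133) - 9548 = (20619 - 11133) - 9548 = 9486 - 9548 = -62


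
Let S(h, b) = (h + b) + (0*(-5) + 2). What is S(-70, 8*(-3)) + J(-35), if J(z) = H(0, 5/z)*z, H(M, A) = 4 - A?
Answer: -237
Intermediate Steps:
J(z) = z*(4 - 5/z) (J(z) = (4 - 5/z)*z = z*(4 - 5/z))
S(h, b) = 2 + b + h (S(h, b) = (b + h) + (0 + 2) = (b + h) + 2 = 2 + b + h)
S(-70, 8*(-3)) + J(-35) = (2 + 8*(-3) - 70) + (-5 + 4*(-35)) = (2 - 24 - 70) + (-5 - 140) = -92 - 145 = -237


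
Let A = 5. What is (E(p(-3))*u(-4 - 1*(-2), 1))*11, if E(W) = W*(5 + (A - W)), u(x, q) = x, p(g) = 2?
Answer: -352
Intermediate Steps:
E(W) = W*(10 - W) (E(W) = W*(5 + (5 - W)) = W*(10 - W))
(E(p(-3))*u(-4 - 1*(-2), 1))*11 = ((2*(10 - 1*2))*(-4 - 1*(-2)))*11 = ((2*(10 - 2))*(-4 + 2))*11 = ((2*8)*(-2))*11 = (16*(-2))*11 = -32*11 = -352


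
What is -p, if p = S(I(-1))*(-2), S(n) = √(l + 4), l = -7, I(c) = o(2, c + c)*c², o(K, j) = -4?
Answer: 2*I*√3 ≈ 3.4641*I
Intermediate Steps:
I(c) = -4*c²
S(n) = I*√3 (S(n) = √(-7 + 4) = √(-3) = I*√3)
p = -2*I*√3 (p = (I*√3)*(-2) = -2*I*√3 ≈ -3.4641*I)
-p = -(-2)*I*√3 = 2*I*√3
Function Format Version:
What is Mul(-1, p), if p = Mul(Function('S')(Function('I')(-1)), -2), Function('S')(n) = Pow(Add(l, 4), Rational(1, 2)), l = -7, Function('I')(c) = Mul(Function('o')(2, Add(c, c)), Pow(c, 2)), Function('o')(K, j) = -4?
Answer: Mul(2, I, Pow(3, Rational(1, 2))) ≈ Mul(3.4641, I)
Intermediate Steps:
Function('I')(c) = Mul(-4, Pow(c, 2))
Function('S')(n) = Mul(I, Pow(3, Rational(1, 2))) (Function('S')(n) = Pow(Add(-7, 4), Rational(1, 2)) = Pow(-3, Rational(1, 2)) = Mul(I, Pow(3, Rational(1, 2))))
p = Mul(-2, I, Pow(3, Rational(1, 2))) (p = Mul(Mul(I, Pow(3, Rational(1, 2))), -2) = Mul(-2, I, Pow(3, Rational(1, 2))) ≈ Mul(-3.4641, I))
Mul(-1, p) = Mul(-1, Mul(-2, I, Pow(3, Rational(1, 2)))) = Mul(2, I, Pow(3, Rational(1, 2)))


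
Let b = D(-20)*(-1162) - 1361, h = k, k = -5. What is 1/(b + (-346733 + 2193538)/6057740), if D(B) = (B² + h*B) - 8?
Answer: -1211548/694295385259 ≈ -1.7450e-6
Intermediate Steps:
h = -5
D(B) = -8 + B² - 5*B (D(B) = (B² - 5*B) - 8 = -8 + B² - 5*B)
b = -573065 (b = (-8 + (-20)² - 5*(-20))*(-1162) - 1361 = (-8 + 400 + 100)*(-1162) - 1361 = 492*(-1162) - 1361 = -571704 - 1361 = -573065)
1/(b + (-346733 + 2193538)/6057740) = 1/(-573065 + (-346733 + 2193538)/6057740) = 1/(-573065 + 1846805*(1/6057740)) = 1/(-573065 + 369361/1211548) = 1/(-694295385259/1211548) = -1211548/694295385259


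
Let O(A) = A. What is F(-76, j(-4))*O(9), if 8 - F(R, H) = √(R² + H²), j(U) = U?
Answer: 72 - 36*√362 ≈ -612.95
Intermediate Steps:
F(R, H) = 8 - √(H² + R²) (F(R, H) = 8 - √(R² + H²) = 8 - √(H² + R²))
F(-76, j(-4))*O(9) = (8 - √((-4)² + (-76)²))*9 = (8 - √(16 + 5776))*9 = (8 - √5792)*9 = (8 - 4*√362)*9 = 72 - 36*√362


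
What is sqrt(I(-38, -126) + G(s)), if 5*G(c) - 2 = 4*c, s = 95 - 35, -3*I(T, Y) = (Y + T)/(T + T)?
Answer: sqrt(3872865)/285 ≈ 6.9051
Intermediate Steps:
I(T, Y) = -(T + Y)/(6*T) (I(T, Y) = -(Y + T)/(3*(T + T)) = -(T + Y)/(3*(2*T)) = -(T + Y)*1/(2*T)/3 = -(T + Y)/(6*T))
s = 60
G(c) = 2/5 + 4*c/5 (G(c) = 2/5 + (4*c)/5 = 2/5 + 4*c/5)
sqrt(I(-38, -126) + G(s)) = sqrt((1/6)*(-1*(-38) - 1*(-126))/(-38) + (2/5 + (4/5)*60)) = sqrt((1/6)*(-1/38)*(38 + 126) + (2/5 + 48)) = sqrt((1/6)*(-1/38)*164 + 242/5) = sqrt(-41/57 + 242/5) = sqrt(13589/285) = sqrt(3872865)/285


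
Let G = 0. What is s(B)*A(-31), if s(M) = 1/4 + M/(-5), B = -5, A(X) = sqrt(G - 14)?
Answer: 5*I*sqrt(14)/4 ≈ 4.6771*I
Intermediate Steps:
A(X) = I*sqrt(14) (A(X) = sqrt(0 - 14) = sqrt(-14) = I*sqrt(14))
s(M) = 1/4 - M/5 (s(M) = 1*(1/4) + M*(-1/5) = 1/4 - M/5)
s(B)*A(-31) = (1/4 - 1/5*(-5))*(I*sqrt(14)) = (1/4 + 1)*(I*sqrt(14)) = 5*(I*sqrt(14))/4 = 5*I*sqrt(14)/4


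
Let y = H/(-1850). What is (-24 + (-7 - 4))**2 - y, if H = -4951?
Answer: 2261299/1850 ≈ 1222.3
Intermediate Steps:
y = 4951/1850 (y = -4951/(-1850) = -4951*(-1/1850) = 4951/1850 ≈ 2.6762)
(-24 + (-7 - 4))**2 - y = (-24 + (-7 - 4))**2 - 1*4951/1850 = (-24 - 11)**2 - 4951/1850 = (-35)**2 - 4951/1850 = 1225 - 4951/1850 = 2261299/1850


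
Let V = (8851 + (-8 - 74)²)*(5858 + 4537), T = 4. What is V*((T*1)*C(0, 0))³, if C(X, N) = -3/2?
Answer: -34970859000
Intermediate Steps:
C(X, N) = -3/2 (C(X, N) = -3*½ = -3/2)
V = 161902125 (V = (8851 + (-82)²)*10395 = (8851 + 6724)*10395 = 15575*10395 = 161902125)
V*((T*1)*C(0, 0))³ = 161902125*((4*1)*(-3/2))³ = 161902125*(4*(-3/2))³ = 161902125*(-6)³ = 161902125*(-216) = -34970859000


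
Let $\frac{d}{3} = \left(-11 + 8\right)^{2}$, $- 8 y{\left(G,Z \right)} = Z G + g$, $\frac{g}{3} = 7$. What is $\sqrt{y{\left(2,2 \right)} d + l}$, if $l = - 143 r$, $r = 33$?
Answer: $\frac{i \sqrt{76854}}{4} \approx 69.306 i$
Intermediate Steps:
$g = 21$ ($g = 3 \cdot 7 = 21$)
$y{\left(G,Z \right)} = - \frac{21}{8} - \frac{G Z}{8}$ ($y{\left(G,Z \right)} = - \frac{Z G + 21}{8} = - \frac{G Z + 21}{8} = - \frac{21 + G Z}{8} = - \frac{21}{8} - \frac{G Z}{8}$)
$l = -4719$ ($l = \left(-143\right) 33 = -4719$)
$d = 27$ ($d = 3 \left(-11 + 8\right)^{2} = 3 \left(-3\right)^{2} = 3 \cdot 9 = 27$)
$\sqrt{y{\left(2,2 \right)} d + l} = \sqrt{\left(- \frac{21}{8} - \frac{1}{4} \cdot 2\right) 27 - 4719} = \sqrt{\left(- \frac{21}{8} - \frac{1}{2}\right) 27 - 4719} = \sqrt{\left(- \frac{25}{8}\right) 27 - 4719} = \sqrt{- \frac{675}{8} - 4719} = \sqrt{- \frac{38427}{8}} = \frac{i \sqrt{76854}}{4}$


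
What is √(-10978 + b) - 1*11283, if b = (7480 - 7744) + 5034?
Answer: -11283 + 8*I*√97 ≈ -11283.0 + 78.791*I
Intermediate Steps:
b = 4770 (b = -264 + 5034 = 4770)
√(-10978 + b) - 1*11283 = √(-10978 + 4770) - 1*11283 = √(-6208) - 11283 = 8*I*√97 - 11283 = -11283 + 8*I*√97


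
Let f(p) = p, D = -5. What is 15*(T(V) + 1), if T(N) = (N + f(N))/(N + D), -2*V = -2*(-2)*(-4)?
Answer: 95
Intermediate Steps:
V = 8 (V = -(-2*(-2))*(-4)/2 = -2*(-4) = -½*(-16) = 8)
T(N) = 2*N/(-5 + N) (T(N) = (N + N)/(N - 5) = (2*N)/(-5 + N) = 2*N/(-5 + N))
15*(T(V) + 1) = 15*(2*8/(-5 + 8) + 1) = 15*(2*8/3 + 1) = 15*(2*8*(⅓) + 1) = 15*(16/3 + 1) = 15*(19/3) = 95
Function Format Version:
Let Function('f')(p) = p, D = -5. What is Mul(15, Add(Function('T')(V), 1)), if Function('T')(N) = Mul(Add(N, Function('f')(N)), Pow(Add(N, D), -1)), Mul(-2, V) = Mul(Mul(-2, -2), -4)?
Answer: 95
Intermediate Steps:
V = 8 (V = Mul(Rational(-1, 2), Mul(Mul(-2, -2), -4)) = Mul(Rational(-1, 2), Mul(4, -4)) = Mul(Rational(-1, 2), -16) = 8)
Function('T')(N) = Mul(2, N, Pow(Add(-5, N), -1)) (Function('T')(N) = Mul(Add(N, N), Pow(Add(N, -5), -1)) = Mul(Mul(2, N), Pow(Add(-5, N), -1)) = Mul(2, N, Pow(Add(-5, N), -1)))
Mul(15, Add(Function('T')(V), 1)) = Mul(15, Add(Mul(2, 8, Pow(Add(-5, 8), -1)), 1)) = Mul(15, Add(Mul(2, 8, Pow(3, -1)), 1)) = Mul(15, Add(Mul(2, 8, Rational(1, 3)), 1)) = Mul(15, Add(Rational(16, 3), 1)) = Mul(15, Rational(19, 3)) = 95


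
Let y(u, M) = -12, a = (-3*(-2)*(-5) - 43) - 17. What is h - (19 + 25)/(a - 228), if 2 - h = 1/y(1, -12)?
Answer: 471/212 ≈ 2.2217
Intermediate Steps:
a = -90 (a = (6*(-5) - 43) - 17 = (-30 - 43) - 17 = -73 - 17 = -90)
h = 25/12 (h = 2 - 1/(-12) = 2 - 1*(-1/12) = 2 + 1/12 = 25/12 ≈ 2.0833)
h - (19 + 25)/(a - 228) = 25/12 - (19 + 25)/(-90 - 228) = 25/12 - 44/(-318) = 25/12 - 44*(-1)/318 = 25/12 - 1*(-22/159) = 25/12 + 22/159 = 471/212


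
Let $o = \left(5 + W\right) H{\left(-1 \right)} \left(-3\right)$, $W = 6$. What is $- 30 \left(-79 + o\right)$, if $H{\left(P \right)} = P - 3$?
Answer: $-1590$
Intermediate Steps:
$H{\left(P \right)} = -3 + P$ ($H{\left(P \right)} = P - 3 = -3 + P$)
$o = 132$ ($o = \left(5 + 6\right) \left(-3 - 1\right) \left(-3\right) = 11 \left(-4\right) \left(-3\right) = \left(-44\right) \left(-3\right) = 132$)
$- 30 \left(-79 + o\right) = - 30 \left(-79 + 132\right) = \left(-30\right) 53 = -1590$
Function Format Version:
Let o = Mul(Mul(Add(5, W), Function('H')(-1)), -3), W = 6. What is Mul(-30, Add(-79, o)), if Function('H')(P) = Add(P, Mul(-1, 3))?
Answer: -1590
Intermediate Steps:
Function('H')(P) = Add(-3, P) (Function('H')(P) = Add(P, -3) = Add(-3, P))
o = 132 (o = Mul(Mul(Add(5, 6), Add(-3, -1)), -3) = Mul(Mul(11, -4), -3) = Mul(-44, -3) = 132)
Mul(-30, Add(-79, o)) = Mul(-30, Add(-79, 132)) = Mul(-30, 53) = -1590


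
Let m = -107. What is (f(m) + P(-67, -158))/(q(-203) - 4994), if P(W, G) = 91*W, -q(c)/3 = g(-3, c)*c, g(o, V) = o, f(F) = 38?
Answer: 6059/6821 ≈ 0.88829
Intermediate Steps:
q(c) = 9*c (q(c) = -(-9)*c = 9*c)
(f(m) + P(-67, -158))/(q(-203) - 4994) = (38 + 91*(-67))/(9*(-203) - 4994) = (38 - 6097)/(-1827 - 4994) = -6059/(-6821) = -6059*(-1/6821) = 6059/6821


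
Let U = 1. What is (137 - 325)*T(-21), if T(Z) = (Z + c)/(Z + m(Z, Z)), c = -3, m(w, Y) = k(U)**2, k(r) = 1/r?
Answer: -1128/5 ≈ -225.60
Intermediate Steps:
m(w, Y) = 1 (m(w, Y) = (1/1)**2 = 1**2 = 1)
T(Z) = (-3 + Z)/(1 + Z) (T(Z) = (Z - 3)/(Z + 1) = (-3 + Z)/(1 + Z))
(137 - 325)*T(-21) = (137 - 325)*((-3 - 21)/(1 - 21)) = -188*(-24)/(-20) = -(-47)*(-24)/5 = -188*6/5 = -1128/5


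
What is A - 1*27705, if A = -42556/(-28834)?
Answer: -399401707/14417 ≈ -27704.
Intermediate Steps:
A = 21278/14417 (A = -42556*(-1/28834) = 21278/14417 ≈ 1.4759)
A - 1*27705 = 21278/14417 - 1*27705 = 21278/14417 - 27705 = -399401707/14417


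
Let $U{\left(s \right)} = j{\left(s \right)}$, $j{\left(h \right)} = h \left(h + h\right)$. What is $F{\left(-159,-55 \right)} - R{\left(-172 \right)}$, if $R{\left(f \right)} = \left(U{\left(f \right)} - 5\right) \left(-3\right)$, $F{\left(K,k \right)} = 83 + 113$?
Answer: $177685$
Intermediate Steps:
$j{\left(h \right)} = 2 h^{2}$ ($j{\left(h \right)} = h 2 h = 2 h^{2}$)
$U{\left(s \right)} = 2 s^{2}$
$F{\left(K,k \right)} = 196$
$R{\left(f \right)} = 15 - 6 f^{2}$ ($R{\left(f \right)} = \left(2 f^{2} - 5\right) \left(-3\right) = \left(-5 + 2 f^{2}\right) \left(-3\right) = 15 - 6 f^{2}$)
$F{\left(-159,-55 \right)} - R{\left(-172 \right)} = 196 - \left(15 - 6 \left(-172\right)^{2}\right) = 196 - \left(15 - 177504\right) = 196 - -177489 = 196 + 177489 = 177685$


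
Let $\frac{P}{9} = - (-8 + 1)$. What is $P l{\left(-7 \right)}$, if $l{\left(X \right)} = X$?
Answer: $-441$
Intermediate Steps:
$P = 63$ ($P = 9 \left(- (-8 + 1)\right) = 9 \left(\left(-1\right) \left(-7\right)\right) = 9 \cdot 7 = 63$)
$P l{\left(-7 \right)} = 63 \left(-7\right) = -441$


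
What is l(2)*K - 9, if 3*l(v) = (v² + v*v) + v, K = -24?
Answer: -89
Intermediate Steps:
l(v) = v/3 + 2*v²/3 (l(v) = ((v² + v*v) + v)/3 = ((v² + v²) + v)/3 = (2*v² + v)/3 = (v + 2*v²)/3 = v/3 + 2*v²/3)
l(2)*K - 9 = ((⅓)*2*(1 + 2*2))*(-24) - 9 = ((⅓)*2*(1 + 4))*(-24) - 9 = ((⅓)*2*5)*(-24) - 9 = (10/3)*(-24) - 9 = -80 - 9 = -89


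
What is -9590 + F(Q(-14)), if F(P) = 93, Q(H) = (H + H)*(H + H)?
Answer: -9497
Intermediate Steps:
Q(H) = 4*H² (Q(H) = (2*H)*(2*H) = 4*H²)
-9590 + F(Q(-14)) = -9590 + 93 = -9497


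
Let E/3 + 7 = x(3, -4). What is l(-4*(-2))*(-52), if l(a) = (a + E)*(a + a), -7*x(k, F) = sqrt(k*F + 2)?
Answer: 10816 + 2496*I*sqrt(10)/7 ≈ 10816.0 + 1127.6*I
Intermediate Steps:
x(k, F) = -sqrt(2 + F*k)/7 (x(k, F) = -sqrt(k*F + 2)/7 = -sqrt(F*k + 2)/7 = -sqrt(2 + F*k)/7)
E = -21 - 3*I*sqrt(10)/7 (E = -21 + 3*(-sqrt(2 - 4*3)/7) = -21 + 3*(-sqrt(2 - 12)/7) = -21 + 3*(-I*sqrt(10)/7) = -21 - 3*I*sqrt(10)/7 ≈ -21.0 - 1.3553*I)
l(a) = 2*a*(-21 + a - 3*I*sqrt(10)/7) (l(a) = (a + (-21 - 3*I*sqrt(10)/7))*(a + a) = (-21 + a - 3*I*sqrt(10)/7)*(2*a) = 2*a*(-21 + a - 3*I*sqrt(10)/7))
l(-4*(-2))*(-52) = (2*(-4*(-2))*(-147 + 7*(-4*(-2)) - 3*I*sqrt(10))/7)*(-52) = ((2/7)*8*(-147 + 7*8 - 3*I*sqrt(10)))*(-52) = ((2/7)*8*(-147 + 56 - 3*I*sqrt(10)))*(-52) = ((2/7)*8*(-91 - 3*I*sqrt(10)))*(-52) = (-208 - 48*I*sqrt(10)/7)*(-52) = 10816 + 2496*I*sqrt(10)/7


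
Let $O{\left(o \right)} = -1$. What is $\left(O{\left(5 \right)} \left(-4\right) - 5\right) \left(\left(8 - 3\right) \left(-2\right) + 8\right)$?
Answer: $2$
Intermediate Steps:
$\left(O{\left(5 \right)} \left(-4\right) - 5\right) \left(\left(8 - 3\right) \left(-2\right) + 8\right) = \left(\left(-1\right) \left(-4\right) - 5\right) \left(\left(8 - 3\right) \left(-2\right) + 8\right) = \left(4 - 5\right) \left(5 \left(-2\right) + 8\right) = - (-10 + 8) = \left(-1\right) \left(-2\right) = 2$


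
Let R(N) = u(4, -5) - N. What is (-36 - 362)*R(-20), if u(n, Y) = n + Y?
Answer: -7562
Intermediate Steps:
u(n, Y) = Y + n
R(N) = -1 - N (R(N) = (-5 + 4) - N = -1 - N)
(-36 - 362)*R(-20) = (-36 - 362)*(-1 - 1*(-20)) = -398*(-1 + 20) = -398*19 = -7562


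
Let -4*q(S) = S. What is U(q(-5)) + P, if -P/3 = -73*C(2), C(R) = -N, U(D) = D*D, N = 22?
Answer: -77063/16 ≈ -4816.4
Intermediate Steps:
q(S) = -S/4
U(D) = D²
C(R) = -22 (C(R) = -1*22 = -22)
P = -4818 (P = -(-219)*(-22) = -3*1606 = -4818)
U(q(-5)) + P = (-¼*(-5))² - 4818 = (5/4)² - 4818 = 25/16 - 4818 = -77063/16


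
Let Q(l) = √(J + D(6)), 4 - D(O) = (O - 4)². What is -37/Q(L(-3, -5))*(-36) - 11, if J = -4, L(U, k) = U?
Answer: -11 - 666*I ≈ -11.0 - 666.0*I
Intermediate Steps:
D(O) = 4 - (-4 + O)² (D(O) = 4 - (O - 4)² = 4 - (-4 + O)²)
Q(l) = 2*I (Q(l) = √(-4 + (4 - (-4 + 6)²)) = √(-4 + (4 - 1*2²)) = √(-4 + (4 - 1*4)) = √(-4 + (4 - 4)) = √(-4 + 0) = √(-4) = 2*I)
-37/Q(L(-3, -5))*(-36) - 11 = -37*(-I/2)*(-36) - 11 = -(-37)*I/2*(-36) - 11 = (37*I/2)*(-36) - 11 = -666*I - 11 = -11 - 666*I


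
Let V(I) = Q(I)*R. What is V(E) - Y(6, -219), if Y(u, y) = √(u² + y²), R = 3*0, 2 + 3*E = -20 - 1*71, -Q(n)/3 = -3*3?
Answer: -3*√5333 ≈ -219.08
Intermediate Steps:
Q(n) = 27 (Q(n) = -(-9)*3 = -3*(-9) = 27)
E = -31 (E = -⅔ + (-20 - 1*71)/3 = -⅔ + (-20 - 71)/3 = -⅔ + (⅓)*(-91) = -⅔ - 91/3 = -31)
R = 0
V(I) = 0 (V(I) = 27*0 = 0)
V(E) - Y(6, -219) = 0 - √(6² + (-219)²) = 0 - √(36 + 47961) = 0 - √47997 = 0 - 3*√5333 = -3*√5333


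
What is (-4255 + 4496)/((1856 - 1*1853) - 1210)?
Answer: -241/1207 ≈ -0.19967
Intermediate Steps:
(-4255 + 4496)/((1856 - 1*1853) - 1210) = 241/((1856 - 1853) - 1210) = 241/(3 - 1210) = 241/(-1207) = 241*(-1/1207) = -241/1207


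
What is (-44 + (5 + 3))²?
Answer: 1296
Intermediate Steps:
(-44 + (5 + 3))² = (-44 + 8)² = (-36)² = 1296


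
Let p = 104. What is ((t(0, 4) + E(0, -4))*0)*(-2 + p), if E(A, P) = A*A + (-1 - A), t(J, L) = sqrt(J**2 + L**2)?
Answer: 0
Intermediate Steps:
E(A, P) = -1 + A**2 - A (E(A, P) = A**2 + (-1 - A) = -1 + A**2 - A)
((t(0, 4) + E(0, -4))*0)*(-2 + p) = ((sqrt(0**2 + 4**2) + (-1 + 0**2 - 1*0))*0)*(-2 + 104) = ((sqrt(0 + 16) + (-1 + 0 + 0))*0)*102 = ((sqrt(16) - 1)*0)*102 = ((4 - 1)*0)*102 = (3*0)*102 = 0*102 = 0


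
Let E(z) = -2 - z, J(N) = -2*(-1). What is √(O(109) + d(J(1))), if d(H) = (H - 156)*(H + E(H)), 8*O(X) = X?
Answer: √5146/4 ≈ 17.934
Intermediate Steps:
O(X) = X/8
J(N) = 2
d(H) = 312 - 2*H (d(H) = (H - 156)*(H + (-2 - H)) = (-156 + H)*(-2) = 312 - 2*H)
√(O(109) + d(J(1))) = √((⅛)*109 + (312 - 2*2)) = √(109/8 + (312 - 4)) = √(109/8 + 308) = √(2573/8) = √5146/4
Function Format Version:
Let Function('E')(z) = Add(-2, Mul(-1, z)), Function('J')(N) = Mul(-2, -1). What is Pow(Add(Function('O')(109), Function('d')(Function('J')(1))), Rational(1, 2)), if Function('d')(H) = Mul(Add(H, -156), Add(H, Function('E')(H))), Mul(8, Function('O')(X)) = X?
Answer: Mul(Rational(1, 4), Pow(5146, Rational(1, 2))) ≈ 17.934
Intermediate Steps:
Function('O')(X) = Mul(Rational(1, 8), X)
Function('J')(N) = 2
Function('d')(H) = Add(312, Mul(-2, H)) (Function('d')(H) = Mul(Add(H, -156), Add(H, Add(-2, Mul(-1, H)))) = Mul(Add(-156, H), -2) = Add(312, Mul(-2, H)))
Pow(Add(Function('O')(109), Function('d')(Function('J')(1))), Rational(1, 2)) = Pow(Add(Mul(Rational(1, 8), 109), Add(312, Mul(-2, 2))), Rational(1, 2)) = Pow(Add(Rational(109, 8), Add(312, -4)), Rational(1, 2)) = Pow(Add(Rational(109, 8), 308), Rational(1, 2)) = Pow(Rational(2573, 8), Rational(1, 2)) = Mul(Rational(1, 4), Pow(5146, Rational(1, 2)))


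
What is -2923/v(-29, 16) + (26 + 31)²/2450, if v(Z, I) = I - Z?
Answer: -1403029/22050 ≈ -63.629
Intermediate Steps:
-2923/v(-29, 16) + (26 + 31)²/2450 = -2923/(16 - 1*(-29)) + (26 + 31)²/2450 = -2923/(16 + 29) + 57²*(1/2450) = -2923/45 + 3249*(1/2450) = -2923*1/45 + 3249/2450 = -2923/45 + 3249/2450 = -1403029/22050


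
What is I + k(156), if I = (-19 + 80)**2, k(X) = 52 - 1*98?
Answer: 3675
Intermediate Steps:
k(X) = -46 (k(X) = 52 - 98 = -46)
I = 3721 (I = 61**2 = 3721)
I + k(156) = 3721 - 46 = 3675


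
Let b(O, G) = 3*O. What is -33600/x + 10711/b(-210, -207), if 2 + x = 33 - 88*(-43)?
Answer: -1772299/68670 ≈ -25.809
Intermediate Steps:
x = 3815 (x = -2 + (33 - 88*(-43)) = -2 + (33 + 3784) = -2 + 3817 = 3815)
-33600/x + 10711/b(-210, -207) = -33600/3815 + 10711/((3*(-210))) = -33600*1/3815 + 10711/(-630) = -960/109 + 10711*(-1/630) = -960/109 - 10711/630 = -1772299/68670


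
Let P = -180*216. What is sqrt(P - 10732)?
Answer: 2*I*sqrt(12403) ≈ 222.74*I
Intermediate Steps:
P = -38880
sqrt(P - 10732) = sqrt(-38880 - 10732) = sqrt(-49612) = 2*I*sqrt(12403)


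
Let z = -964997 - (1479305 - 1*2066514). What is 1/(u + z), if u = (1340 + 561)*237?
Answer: 1/72749 ≈ 1.3746e-5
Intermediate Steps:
u = 450537 (u = 1901*237 = 450537)
z = -377788 (z = -964997 - (1479305 - 2066514) = -964997 - 1*(-587209) = -964997 + 587209 = -377788)
1/(u + z) = 1/(450537 - 377788) = 1/72749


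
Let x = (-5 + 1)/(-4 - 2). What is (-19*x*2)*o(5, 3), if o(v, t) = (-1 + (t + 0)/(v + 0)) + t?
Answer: -988/15 ≈ -65.867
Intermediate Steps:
x = ⅔ (x = -4/(-6) = -4*(-⅙) = ⅔ ≈ 0.66667)
o(v, t) = -1 + t + t/v (o(v, t) = (-1 + t/v) + t = -1 + t + t/v)
(-19*x*2)*o(5, 3) = (-38*2/3)*(-1 + 3 + 3/5) = (-19*4/3)*(-1 + 3 + 3*(⅕)) = -76*(-1 + 3 + ⅗)/3 = -76/3*13/5 = -988/15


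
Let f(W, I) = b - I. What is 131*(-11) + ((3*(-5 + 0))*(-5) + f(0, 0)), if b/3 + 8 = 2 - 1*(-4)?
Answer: -1372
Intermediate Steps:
b = -6 (b = -24 + 3*(2 - 1*(-4)) = -24 + 3*(2 + 4) = -24 + 3*6 = -24 + 18 = -6)
f(W, I) = -6 - I
131*(-11) + ((3*(-5 + 0))*(-5) + f(0, 0)) = 131*(-11) + ((3*(-5 + 0))*(-5) + (-6 - 1*0)) = -1441 + ((3*(-5))*(-5) + (-6 + 0)) = -1441 + (-15*(-5) - 6) = -1441 + (75 - 6) = -1441 + 69 = -1372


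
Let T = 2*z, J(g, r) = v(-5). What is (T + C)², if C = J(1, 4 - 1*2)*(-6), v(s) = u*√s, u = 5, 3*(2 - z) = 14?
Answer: -40244/9 + 320*I*√5 ≈ -4471.6 + 715.54*I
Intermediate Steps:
z = -8/3 (z = 2 - ⅓*14 = 2 - 14/3 = -8/3 ≈ -2.6667)
v(s) = 5*√s
J(g, r) = 5*I*√5 (J(g, r) = 5*√(-5) = 5*(I*√5) = 5*I*√5)
T = -16/3 (T = 2*(-8/3) = -16/3 ≈ -5.3333)
C = -30*I*√5 (C = (5*I*√5)*(-6) = -30*I*√5 ≈ -67.082*I)
(T + C)² = (-16/3 - 30*I*√5)²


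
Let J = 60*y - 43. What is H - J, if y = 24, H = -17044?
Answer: -18441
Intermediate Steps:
J = 1397 (J = 60*24 - 43 = 1440 - 43 = 1397)
H - J = -17044 - 1*1397 = -17044 - 1397 = -18441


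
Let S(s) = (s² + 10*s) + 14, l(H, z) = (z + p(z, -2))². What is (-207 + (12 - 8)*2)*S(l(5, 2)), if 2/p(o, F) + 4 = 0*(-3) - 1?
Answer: -5740354/625 ≈ -9184.6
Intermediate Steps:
p(o, F) = -⅖ (p(o, F) = 2/(-4 + (0*(-3) - 1)) = 2/(-4 + (0 - 1)) = 2/(-4 - 1) = 2/(-5) = 2*(-⅕) = -⅖)
l(H, z) = (-⅖ + z)² (l(H, z) = (z - ⅖)² = (-⅖ + z)²)
S(s) = 14 + s² + 10*s
(-207 + (12 - 8)*2)*S(l(5, 2)) = (-207 + (12 - 8)*2)*(14 + ((-2 + 5*2)²/25)² + 10*((-2 + 5*2)²/25)) = (-207 + 4*2)*(14 + ((-2 + 10)²/25)² + 10*((-2 + 10)²/25)) = (-207 + 8)*(14 + ((1/25)*8²)² + 10*((1/25)*8²)) = -199*(14 + ((1/25)*64)² + 10*((1/25)*64)) = -199*(14 + (64/25)² + 10*(64/25)) = -199*(14 + 4096/625 + 128/5) = -199*28846/625 = -5740354/625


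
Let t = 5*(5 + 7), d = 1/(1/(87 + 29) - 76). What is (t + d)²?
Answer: 279612518656/77704225 ≈ 3598.4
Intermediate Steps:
d = -116/8815 (d = 1/(1/116 - 76) = 1/(-8815/116) = -116/8815 ≈ -0.013159)
t = 60 (t = 5*12 = 60)
(t + d)² = (60 - 116/8815)² = (528784/8815)² = 279612518656/77704225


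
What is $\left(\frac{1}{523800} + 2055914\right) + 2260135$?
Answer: $\frac{2260746466201}{523800} \approx 4.316 \cdot 10^{6}$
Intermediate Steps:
$\left(\frac{1}{523800} + 2055914\right) + 2260135 = \frac{1076887753201}{523800} + 2260135 = \frac{2260746466201}{523800}$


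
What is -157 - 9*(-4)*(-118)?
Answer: -4405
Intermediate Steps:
-157 - 9*(-4)*(-118) = -157 + 36*(-118) = -157 - 4248 = -4405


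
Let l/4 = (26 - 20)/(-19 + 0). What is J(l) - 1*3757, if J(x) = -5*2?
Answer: -3767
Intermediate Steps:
l = -24/19 (l = 4*((26 - 20)/(-19 + 0)) = 4*(6/(-19)) = 4*(6*(-1/19)) = 4*(-6/19) = -24/19 ≈ -1.2632)
J(x) = -10
J(l) - 1*3757 = -10 - 1*3757 = -10 - 3757 = -3767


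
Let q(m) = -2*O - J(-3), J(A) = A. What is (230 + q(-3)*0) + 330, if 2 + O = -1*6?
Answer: 560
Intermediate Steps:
O = -8 (O = -2 - 1*6 = -2 - 6 = -8)
q(m) = 19 (q(m) = -2*(-8) - 1*(-3) = 16 + 3 = 19)
(230 + q(-3)*0) + 330 = (230 + 19*0) + 330 = (230 + 0) + 330 = 230 + 330 = 560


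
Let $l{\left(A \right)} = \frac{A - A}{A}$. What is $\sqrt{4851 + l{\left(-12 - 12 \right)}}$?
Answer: $21 \sqrt{11} \approx 69.649$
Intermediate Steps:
$l{\left(A \right)} = 0$ ($l{\left(A \right)} = \frac{0}{A} = 0$)
$\sqrt{4851 + l{\left(-12 - 12 \right)}} = \sqrt{4851 + 0} = \sqrt{4851} = 21 \sqrt{11}$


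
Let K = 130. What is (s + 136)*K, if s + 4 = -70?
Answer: 8060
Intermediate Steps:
s = -74 (s = -4 - 70 = -74)
(s + 136)*K = (-74 + 136)*130 = 62*130 = 8060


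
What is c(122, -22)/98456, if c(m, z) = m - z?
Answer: 18/12307 ≈ 0.0014626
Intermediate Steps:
c(122, -22)/98456 = (122 - 1*(-22))/98456 = (122 + 22)*(1/98456) = 144*(1/98456) = 18/12307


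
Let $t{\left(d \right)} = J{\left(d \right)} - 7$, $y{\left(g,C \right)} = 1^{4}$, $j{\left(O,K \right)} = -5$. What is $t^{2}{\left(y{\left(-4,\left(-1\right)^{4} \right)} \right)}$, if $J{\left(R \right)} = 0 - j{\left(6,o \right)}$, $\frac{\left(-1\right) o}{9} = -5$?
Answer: $4$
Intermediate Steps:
$o = 45$ ($o = \left(-9\right) \left(-5\right) = 45$)
$y{\left(g,C \right)} = 1$
$J{\left(R \right)} = 5$ ($J{\left(R \right)} = 0 - -5 = 0 + 5 = 5$)
$t{\left(d \right)} = -2$ ($t{\left(d \right)} = 5 - 7 = -2$)
$t^{2}{\left(y{\left(-4,\left(-1\right)^{4} \right)} \right)} = \left(-2\right)^{2} = 4$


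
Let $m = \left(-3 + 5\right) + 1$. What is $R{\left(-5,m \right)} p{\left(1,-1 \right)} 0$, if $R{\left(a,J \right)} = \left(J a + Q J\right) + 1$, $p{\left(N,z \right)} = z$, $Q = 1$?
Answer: $0$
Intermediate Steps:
$m = 3$ ($m = 2 + 1 = 3$)
$R{\left(a,J \right)} = 1 + J + J a$ ($R{\left(a,J \right)} = \left(J a + 1 J\right) + 1 = \left(J a + J\right) + 1 = \left(J + J a\right) + 1 = 1 + J + J a$)
$R{\left(-5,m \right)} p{\left(1,-1 \right)} 0 = \left(1 + 3 + 3 \left(-5\right)\right) \left(-1\right) 0 = \left(1 + 3 - 15\right) \left(-1\right) 0 = \left(-11\right) \left(-1\right) 0 = 11 \cdot 0 = 0$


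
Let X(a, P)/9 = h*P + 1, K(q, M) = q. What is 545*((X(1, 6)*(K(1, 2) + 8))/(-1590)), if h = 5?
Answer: -91233/106 ≈ -860.69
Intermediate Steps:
X(a, P) = 9 + 45*P (X(a, P) = 9*(5*P + 1) = 9*(1 + 5*P) = 9 + 45*P)
545*((X(1, 6)*(K(1, 2) + 8))/(-1590)) = 545*(((9 + 45*6)*(1 + 8))/(-1590)) = 545*(((9 + 270)*9)*(-1/1590)) = 545*((279*9)*(-1/1590)) = 545*(2511*(-1/1590)) = 545*(-837/530) = -91233/106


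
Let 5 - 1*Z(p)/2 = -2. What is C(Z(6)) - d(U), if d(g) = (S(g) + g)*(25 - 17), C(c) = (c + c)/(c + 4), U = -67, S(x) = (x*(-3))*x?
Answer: 974462/9 ≈ 1.0827e+5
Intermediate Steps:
S(x) = -3*x² (S(x) = (-3*x)*x = -3*x²)
Z(p) = 14 (Z(p) = 10 - 2*(-2) = 10 + 4 = 14)
C(c) = 2*c/(4 + c) (C(c) = (2*c)/(4 + c) = 2*c/(4 + c))
d(g) = -24*g² + 8*g (d(g) = (-3*g² + g)*(25 - 17) = (g - 3*g²)*8 = -24*g² + 8*g)
C(Z(6)) - d(U) = 2*14/(4 + 14) - 8*(-67)*(1 - 3*(-67)) = 2*14/18 - 8*(-67)*(1 + 201) = 2*14*(1/18) - 8*(-67)*202 = 14/9 - 1*(-108272) = 14/9 + 108272 = 974462/9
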